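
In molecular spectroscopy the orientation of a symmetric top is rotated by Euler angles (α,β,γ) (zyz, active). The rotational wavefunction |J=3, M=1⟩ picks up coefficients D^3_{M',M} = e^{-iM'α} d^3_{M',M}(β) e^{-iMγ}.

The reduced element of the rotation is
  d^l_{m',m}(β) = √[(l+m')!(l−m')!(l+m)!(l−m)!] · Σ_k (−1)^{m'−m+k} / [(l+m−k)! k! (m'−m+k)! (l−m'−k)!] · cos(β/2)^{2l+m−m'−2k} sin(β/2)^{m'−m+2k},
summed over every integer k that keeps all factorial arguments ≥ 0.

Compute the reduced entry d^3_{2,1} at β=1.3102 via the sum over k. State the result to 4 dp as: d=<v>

d^3_{2,1}(β=1.3102) via the finite sum:
With c≡cos(β/2)=0.792987 and s≡sin(β/2)=0.609239, N=[120·1·24·2]^{1/2}=75.894664
k: max(0,(1)−(2))=0 … min(3+(1),3−(2))=1
  k=0: (−1)^1·75.8947/(24)·0.7930^5·0.6092^1 = -0.604112
  k=1: (−1)^2·75.8947/(12)·0.7930^3·0.6092^3 = +0.713166
d^3_{2,1}(1.3102) = -0.604112 +0.713166 = +0.109053

d=0.1091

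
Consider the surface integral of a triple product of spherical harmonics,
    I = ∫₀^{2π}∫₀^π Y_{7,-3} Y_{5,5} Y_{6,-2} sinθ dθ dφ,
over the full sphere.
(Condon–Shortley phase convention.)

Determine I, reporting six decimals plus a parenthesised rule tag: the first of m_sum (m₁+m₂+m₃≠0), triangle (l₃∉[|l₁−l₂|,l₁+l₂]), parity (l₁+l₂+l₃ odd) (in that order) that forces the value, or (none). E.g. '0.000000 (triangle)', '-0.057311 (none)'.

-0.165660 (none)

m-sum 0 ✓  L=18 even ✓  2≤6≤12 ✓
Π(2lᵢ+1) = 15×11×13 = 2145
triangle coeff Δ(7,5,6) = 1/174594420
Σ_t [1,5]: t=1:−1/4147200 t=2:+1/207360 t=3:−1/82944 t=4:+1/207360 t=5:−1/4147200 = -1/345600
(3j)²=420/46189 [(7 5 6; 0 0 0)], sign=-1
Σ_t [6,6]: t=6:+1/9953280 = 1/9953280
(3j)²=2450/138567 [(7 5 6; -3 5 -2)], sign=+1
⇒ 4πI² = 5145000/14919047
I = (-1)√(5145000/14919047/(4π)) = -0.16565983
No selection rule forces the value: the integral is nonzero (none).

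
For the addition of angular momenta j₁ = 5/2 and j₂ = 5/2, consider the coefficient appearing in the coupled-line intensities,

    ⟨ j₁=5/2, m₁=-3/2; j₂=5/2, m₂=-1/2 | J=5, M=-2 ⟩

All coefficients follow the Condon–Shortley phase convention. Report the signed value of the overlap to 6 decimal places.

+0.645497  (= +√(5/12))

j₁+j₂−J=0  J+j₁−j₂=5  J−j₁+j₂=5  j₁+j₂+J+1=11
(j₁±m₁, j₂±m₂, J±M) = (1,4,2,3,3,7)
P² = 34560
sum k=0..0:
  [0] +1/288 = 1/288
S = 1/288
C² = P²·S² = 5/12 ; C = +0.645497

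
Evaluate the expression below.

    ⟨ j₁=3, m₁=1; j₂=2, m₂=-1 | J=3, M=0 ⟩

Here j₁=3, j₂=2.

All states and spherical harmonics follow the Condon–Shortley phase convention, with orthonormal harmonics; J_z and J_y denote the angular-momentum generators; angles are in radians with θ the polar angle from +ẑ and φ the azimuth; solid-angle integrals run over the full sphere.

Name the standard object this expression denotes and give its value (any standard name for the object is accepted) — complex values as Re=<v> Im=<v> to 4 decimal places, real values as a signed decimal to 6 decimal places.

Clebsch–Gordan coefficient, +√(1/30) ≈ +0.182574

This is a Clebsch–Gordan (vector-coupling) coefficient.
j₁+j₂−J=2  J+j₁−j₂=4  J−j₁+j₂=2  j₁+j₂+J+1=9
(j₁±m₁, j₂±m₂, J±M) = (4,2,1,3,3,3)
P² = 96/5
sum k=0..1:
  [0] +1/8 = 1/8
  [1] −1/12 = -1/12
S = 1/24
C² = P²·S² = 1/30 ; C = +0.182574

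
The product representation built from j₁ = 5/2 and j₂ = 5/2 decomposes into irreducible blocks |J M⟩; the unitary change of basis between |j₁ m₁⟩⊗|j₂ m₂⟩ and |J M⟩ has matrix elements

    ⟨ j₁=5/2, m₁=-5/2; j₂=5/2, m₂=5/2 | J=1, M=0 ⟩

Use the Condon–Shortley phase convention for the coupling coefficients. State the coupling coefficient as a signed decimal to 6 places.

triangle: 4!*1!*1!/7! = 24/5040
(j±m)!: 0!*5!*5!*0!*1!*1! = 14400
prefactor² = (2J+1)*Δ*N² = 1440/7
  k=4: +1/(4!*0!*1!*1!*0!*0!) = 1/24
Σ = 1/24  ⇒  CG² = 1440/7*(1/24)² = 5/14
CG = +√(5/14) = +0.597614

+0.597614  (= +√(5/14))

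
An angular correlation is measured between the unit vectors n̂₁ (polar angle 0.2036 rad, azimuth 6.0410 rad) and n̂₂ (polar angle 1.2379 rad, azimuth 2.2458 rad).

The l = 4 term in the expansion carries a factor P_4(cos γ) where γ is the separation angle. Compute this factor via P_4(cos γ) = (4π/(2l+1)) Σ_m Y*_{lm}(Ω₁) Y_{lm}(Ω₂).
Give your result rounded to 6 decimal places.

Term-by-term m-sum for l=4 (normalisation 4π/9 = 1.396263):
  [-4]  conj(Y_{4,-4})(Ω₁) = +0.000419-0.000610i ; Y_{4,-4}(Ω₂) = -0.319200-0.150889i ; Δ = -0.000226+0.000131i
  [-3]  conj(Y_{4,-3})(Ω₁) = +0.007574-0.006731i ; Y_{4,-3}(Ω₂) = +0.310278-0.151497i ; Δ = +0.001330-0.003236i
  [-2]  conj(Y_{4,-2})(Ω₁) = +0.069155-0.036388i ; Y_{4,-2}(Ω₂) = +0.016523-0.073615i ; Δ = -0.001536-0.005692i
  [-1]  conj(Y_{4,-1})(Ω₁) = +0.337760-0.083438i ; Y_{4,-1}(Ω₂) = +0.205661+0.256938i ; Δ = +0.090902+0.069623i
  [+0]  conj(Y_{4,0})(Ω₁) = +0.679478-0.000000i ; Y_{4,0}(Ω₂) = +0.020684+0.000000i ; Δ = +0.014054+0.000000i
  [+1]  conj(Y_{4,1})(Ω₁) = -0.337760-0.083438i ; Y_{4,1}(Ω₂) = -0.205661+0.256938i ; Δ = +0.090902-0.069623i
  [+2]  conj(Y_{4,2})(Ω₁) = +0.069155+0.036388i ; Y_{4,2}(Ω₂) = +0.016523+0.073615i ; Δ = -0.001536+0.005692i
  [+3]  conj(Y_{4,3})(Ω₁) = -0.007574-0.006731i ; Y_{4,3}(Ω₂) = -0.310278-0.151497i ; Δ = +0.001330+0.003236i
  [+4]  conj(Y_{4,4})(Ω₁) = +0.000419+0.000610i ; Y_{4,4}(Ω₂) = -0.319200+0.150889i ; Δ = -0.000226-0.000131i
Total Σ_m = +0.194996+0.000000i. Multiply by 1.396263: +0.272266+0.000000i. P_4(cos γ) = 0.272266

0.272266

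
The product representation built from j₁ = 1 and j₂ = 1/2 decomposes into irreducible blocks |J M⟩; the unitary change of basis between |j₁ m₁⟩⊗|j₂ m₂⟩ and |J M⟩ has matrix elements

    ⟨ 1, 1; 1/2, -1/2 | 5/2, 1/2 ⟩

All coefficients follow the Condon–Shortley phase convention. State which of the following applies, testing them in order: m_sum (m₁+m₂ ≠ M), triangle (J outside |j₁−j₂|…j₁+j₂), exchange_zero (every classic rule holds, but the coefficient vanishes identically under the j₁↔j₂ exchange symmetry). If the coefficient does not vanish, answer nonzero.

triangle

m-sum: m₁+m₂ = 1+(-1/2) = 1/2, M = 1/2  ✓
triangle: need |j₁−j₂| ≤ J ≤ j₁+j₂, i.e. J ∈ [1/2, 3/2]; J = 5/2 is outside ✗ ⇒ coefficient is 0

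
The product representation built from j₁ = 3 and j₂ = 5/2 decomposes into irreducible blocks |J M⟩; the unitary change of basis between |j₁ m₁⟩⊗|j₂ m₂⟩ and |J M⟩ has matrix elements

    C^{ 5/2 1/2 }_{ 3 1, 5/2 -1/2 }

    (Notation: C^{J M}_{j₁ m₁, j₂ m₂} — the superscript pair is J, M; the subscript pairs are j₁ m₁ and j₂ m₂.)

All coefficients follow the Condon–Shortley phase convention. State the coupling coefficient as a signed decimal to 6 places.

−√(8/35) = -0.478091

√[6·3!3!2!/9! · 4!2!2!3!3!2!] = √(288/35)
  +(−1)^0/∏(0,3,2,2,1,0)! = 1/24  (running 1/24)
  +(−1)^1/∏(1,2,1,1,2,1)! = -1/4  (running -5/24)
  +(−1)^2/∏(2,1,0,0,3,2)! = 1/24  (running -1/6)
⟨..|..⟩ = √(288/35)·(-1/6) = -0.478091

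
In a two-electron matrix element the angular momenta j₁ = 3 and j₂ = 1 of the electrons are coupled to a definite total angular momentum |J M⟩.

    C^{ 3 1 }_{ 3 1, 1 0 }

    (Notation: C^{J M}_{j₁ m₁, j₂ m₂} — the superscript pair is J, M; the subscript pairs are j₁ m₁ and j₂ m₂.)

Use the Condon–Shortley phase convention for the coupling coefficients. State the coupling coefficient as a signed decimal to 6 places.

+0.288675  (= +√(1/12))

triangle: 1!*5!*1!/8! = 120/40320
(j±m)!: 4!*2!*1!*1!*4!*2! = 2304
prefactor² = (2J+1)*Δ*N² = 48
  k=0: +1/(0!*1!*2!*1!*3!*0!) = 1/12
  k=1: −1/(1!*0!*1!*0!*4!*1!) = -1/24
Σ = 1/24  ⇒  CG² = 48*(1/24)² = 1/12
CG = +√(1/12) = +0.288675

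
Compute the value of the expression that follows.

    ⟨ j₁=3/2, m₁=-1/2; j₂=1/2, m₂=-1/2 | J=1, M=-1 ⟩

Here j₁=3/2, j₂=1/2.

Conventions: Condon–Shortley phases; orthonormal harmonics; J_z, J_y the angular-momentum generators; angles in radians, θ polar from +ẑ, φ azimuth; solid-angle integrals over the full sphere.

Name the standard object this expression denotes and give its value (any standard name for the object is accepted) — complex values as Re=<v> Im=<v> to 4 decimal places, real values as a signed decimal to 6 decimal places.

Clebsch–Gordan coefficient, +√(1/4) ≈ +0.500000

This is a Clebsch–Gordan (vector-coupling) coefficient.
triangle: 1!·2!·0!/4! = 2/24
(j±m)!: 1!·2!·0!·1!·0!·2! = 4
prefactor² = (2J+1)·Δ·N² = 1
  k=0: +1/(0!·1!·2!·0!·0!·0!) = 1/2
Σ = 1/2  ⇒  CG² = 1·(1/2)² = 1/4
CG = +√(1/4) = +0.500000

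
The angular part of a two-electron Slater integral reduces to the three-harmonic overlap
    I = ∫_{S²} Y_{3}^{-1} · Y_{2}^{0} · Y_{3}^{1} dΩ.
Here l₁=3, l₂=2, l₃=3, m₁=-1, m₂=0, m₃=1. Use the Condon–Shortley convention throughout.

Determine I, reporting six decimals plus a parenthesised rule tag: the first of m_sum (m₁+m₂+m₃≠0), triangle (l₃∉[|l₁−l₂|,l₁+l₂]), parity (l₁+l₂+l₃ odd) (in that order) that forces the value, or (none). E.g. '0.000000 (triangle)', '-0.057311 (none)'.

-0.126157 (none)

Checks pass: Σm=0; 8 even; l₃=3∈[1,5].
(2·3+1)(2·2+1)(2·3+1) = 245
Δ: 2! 4! 2! / 9! → 1/3780
sum: t=0:+1/24 t=1:−1/4 t=2:+1/24 = -1/6
3j²(3 2 3; 0 0 0) = Δ·Π!·Σ² = 4/105  (sign +1)
sum: t=0:+1/96 t=1:−1/6 t=2:+1/16 = -3/32
3j²(3 2 3; -1 0 1) = Δ·Π!·Σ² = 3/140  (sign -1)
combine: 4πI² = 245·4/105·3/140 = 1/5
take √, sign -1: I = -0.12615663
No selection rule forces the value: the integral is nonzero (none).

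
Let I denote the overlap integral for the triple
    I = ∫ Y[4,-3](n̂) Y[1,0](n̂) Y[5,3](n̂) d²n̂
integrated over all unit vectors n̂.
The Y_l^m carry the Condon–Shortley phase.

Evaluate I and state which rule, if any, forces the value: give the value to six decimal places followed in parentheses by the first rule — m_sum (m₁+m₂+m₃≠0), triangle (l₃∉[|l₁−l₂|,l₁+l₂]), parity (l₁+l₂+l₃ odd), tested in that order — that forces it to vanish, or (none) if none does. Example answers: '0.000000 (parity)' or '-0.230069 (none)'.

-0.196426 (none)

Checks pass: Σm=0; 10 even; l₃=5∈[3,5].
(2·4+1)(2·1+1)(2·5+1) = 297
Δ: 0! 8! 2! / 11! → 1/495
sum: t=0:+1/576 = 1/576
3j²(4 1 5; 0 0 0) = Δ·Π!·Σ² = 5/99  (sign -1)
sum: t=0:+1/5040 = 1/5040
3j²(4 1 5; -3 0 3) = Δ·Π!·Σ² = 16/495  (sign +1)
combine: 4πI² = 297·5/99·16/495 = 16/33
take √, sign -1: I = -0.19642560
No selection rule forces the value: the integral is nonzero (none).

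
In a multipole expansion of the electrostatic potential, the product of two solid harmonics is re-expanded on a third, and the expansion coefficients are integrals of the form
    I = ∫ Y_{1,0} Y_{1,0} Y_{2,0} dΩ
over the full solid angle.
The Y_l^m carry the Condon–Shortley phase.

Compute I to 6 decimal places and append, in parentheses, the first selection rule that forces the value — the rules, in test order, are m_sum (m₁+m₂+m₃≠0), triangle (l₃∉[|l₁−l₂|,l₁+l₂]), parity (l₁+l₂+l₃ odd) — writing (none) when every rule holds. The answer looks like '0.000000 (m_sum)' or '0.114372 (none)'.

m-sum 0 ✓  L=4 even ✓  0≤2≤2 ✓
Π(2lᵢ+1) = 3×3×5 = 45
triangle coeff Δ(1,1,2) = 1/30
Σ_t [0,0]: t=0:+1/1 = 1/1
(3j)²=2/15 [(1 1 2; 0 0 0)], sign=+1
(m-triple is (0,0,0) — same symbol as above.)
⇒ 4πI² = 4/5
I = (+1)√(4/5/(4π)) = 0.25231325
No selection rule forces the value: the integral is nonzero (none).

0.252313 (none)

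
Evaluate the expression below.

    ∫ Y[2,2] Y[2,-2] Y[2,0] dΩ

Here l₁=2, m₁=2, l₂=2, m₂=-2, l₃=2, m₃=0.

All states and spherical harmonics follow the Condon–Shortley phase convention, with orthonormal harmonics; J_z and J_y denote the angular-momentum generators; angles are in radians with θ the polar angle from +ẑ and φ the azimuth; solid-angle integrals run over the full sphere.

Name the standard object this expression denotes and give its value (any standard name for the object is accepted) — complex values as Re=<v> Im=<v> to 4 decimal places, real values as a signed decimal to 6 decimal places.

This is a Gaunt coefficient — the integral of a triple product of spherical harmonics over the sphere.
Checks pass: Σm=0; 6 even; l₃=2∈[0,4].
(2·2+1)(2·2+1)(2·2+1) = 125
Δ: 2! 2! 2! / 7! → 1/630
sum: t=0:+1/8 t=1:−1/1 t=2:+1/8 = -3/4
3j²(2 2 2; 0 0 0) = Δ·Π!·Σ² = 2/35  (sign -1)
sum: t=0:+1/8 = 1/8
3j²(2 2 2; 2 -2 0) = Δ·Π!·Σ² = 2/35  (sign +1)
combine: 4πI² = 125·2/35·2/35 = 20/49
take √, sign -1: I = -0.18022375

Gaunt coefficient, -0.180224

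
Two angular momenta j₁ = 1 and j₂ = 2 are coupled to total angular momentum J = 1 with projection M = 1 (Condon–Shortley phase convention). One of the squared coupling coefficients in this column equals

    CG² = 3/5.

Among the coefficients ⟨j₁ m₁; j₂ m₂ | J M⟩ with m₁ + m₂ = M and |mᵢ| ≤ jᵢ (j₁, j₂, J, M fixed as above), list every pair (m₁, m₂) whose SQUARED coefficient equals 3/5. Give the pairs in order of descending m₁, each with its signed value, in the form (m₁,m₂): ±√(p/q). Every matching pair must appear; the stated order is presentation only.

(-1,2): +√(3/5)

Admissible pairs with m₁+m₂ = M = 1: (-1,2), (0,1), (1,0)
  (m₁,m₂)=(1,0): CG² = 1/10, CG = +√(1/10)
  (m₁,m₂)=(0,1): CG² = 3/10, CG = −√(3/10)
  (m₁,m₂)=(-1,2): CG² = 3/5, CG = +√(3/5)   ← matches the target
Pairs with CG² = 3/5: (-1,2): +√(3/5)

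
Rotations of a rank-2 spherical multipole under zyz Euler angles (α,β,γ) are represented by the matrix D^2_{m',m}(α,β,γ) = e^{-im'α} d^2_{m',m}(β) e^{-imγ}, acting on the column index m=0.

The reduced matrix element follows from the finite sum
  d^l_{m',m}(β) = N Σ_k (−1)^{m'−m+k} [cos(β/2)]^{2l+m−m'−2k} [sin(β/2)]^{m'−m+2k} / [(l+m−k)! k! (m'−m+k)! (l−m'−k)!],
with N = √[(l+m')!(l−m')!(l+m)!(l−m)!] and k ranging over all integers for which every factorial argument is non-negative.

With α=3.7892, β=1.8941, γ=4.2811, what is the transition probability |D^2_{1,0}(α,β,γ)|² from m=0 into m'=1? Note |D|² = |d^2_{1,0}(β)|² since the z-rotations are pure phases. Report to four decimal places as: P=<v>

Split into d^2_{1,0}(β=1.8941) × two z-phases.
Half-angle: c=0.584080, s=0.811696. N=√(6·1·2·2)=4.898979
The bounds max(0,m−m')=0 and min(l+m,l−m')=1 give 2 terms
  k=0: (−1)^1·4.8990/(2)·0.5841^3·0.8117^1 = -0.396174
  k=1: (−1)^2·4.8990/(2)·0.5841^1·0.8117^3 = +0.765118
d^2_{1,0}(1.8941) = -0.396174 +0.765118 = +0.368943
|D^2_{1,0}|² = |d^2_{1,0}(β)|² = (+0.368943)² = 0.136119 (the z-rotation phases have unit modulus)

P=0.1361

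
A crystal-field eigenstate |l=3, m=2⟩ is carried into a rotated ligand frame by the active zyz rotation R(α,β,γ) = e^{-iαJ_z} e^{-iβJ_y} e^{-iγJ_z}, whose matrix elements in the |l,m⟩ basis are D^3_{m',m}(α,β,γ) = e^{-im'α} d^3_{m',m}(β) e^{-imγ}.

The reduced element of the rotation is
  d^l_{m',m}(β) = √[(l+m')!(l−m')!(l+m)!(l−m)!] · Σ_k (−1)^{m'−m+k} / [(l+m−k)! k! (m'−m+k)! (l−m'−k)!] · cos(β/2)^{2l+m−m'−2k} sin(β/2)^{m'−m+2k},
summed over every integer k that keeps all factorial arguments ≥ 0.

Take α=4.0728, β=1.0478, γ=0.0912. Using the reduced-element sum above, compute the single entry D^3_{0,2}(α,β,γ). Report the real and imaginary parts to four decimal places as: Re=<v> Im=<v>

D^3_{0,2}(4.0728,1.0478,0.0912) = e^{-i·0·4.0728}·d^3_{0,2}(1.0478)·e^{-i·2·0.0912}. Compute d first:
With c≡cos(β/2)=0.865875 and s≡sin(β/2)=0.500261, N=[6·6·120·1]^{1/2}=65.726707
The bounds max(0,m−m')=2 and min(l+m,l−m')=3 give 2 terms
  k=2: (−1)^0·65.7267/(12)·0.8659^4·0.5003^2 = +0.770502
  k=3: (−1)^1·65.7267/(12)·0.8659^2·0.5003^4 = -0.257192
d^3_{0,2}(1.0478) = +0.770502 -0.257192 = +0.513311
Phases: e^{-i·(0)·4.0728}=+1.000000+0.000000i, e^{-i·(2)·0.0912}=+0.983411-0.181390i ⇒ D=+0.504795-0.093110i

Re=0.5048 Im=-0.0931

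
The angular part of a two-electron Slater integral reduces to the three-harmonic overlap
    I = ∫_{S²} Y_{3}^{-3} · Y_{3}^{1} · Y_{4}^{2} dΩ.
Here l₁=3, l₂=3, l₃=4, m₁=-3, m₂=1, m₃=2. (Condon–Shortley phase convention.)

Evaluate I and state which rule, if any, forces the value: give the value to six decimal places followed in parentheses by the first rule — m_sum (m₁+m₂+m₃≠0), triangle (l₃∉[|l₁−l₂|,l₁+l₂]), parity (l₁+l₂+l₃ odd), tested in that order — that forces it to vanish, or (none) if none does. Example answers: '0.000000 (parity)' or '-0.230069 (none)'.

-0.188451 (none)

Checks pass: Σm=0; 10 even; l₃=4∈[0,6].
(2·3+1)(2·3+1)(2·4+1) = 441
Δ: 2! 4! 4! / 11! → 1/34650
sum: t=0:+1/72 t=1:−1/16 t=2:+1/72 = -5/144
3j²(3 3 4; 0 0 0) = Δ·Π!·Σ² = 2/77  (sign -1)
sum: t=2:+1/192 = 1/192
3j²(3 3 4; -3 1 2) = Δ·Π!·Σ² = 3/77  (sign +1)
combine: 4πI² = 441·2/77·3/77 = 54/121
take √, sign -1: I = -0.18845135
No selection rule forces the value: the integral is nonzero (none).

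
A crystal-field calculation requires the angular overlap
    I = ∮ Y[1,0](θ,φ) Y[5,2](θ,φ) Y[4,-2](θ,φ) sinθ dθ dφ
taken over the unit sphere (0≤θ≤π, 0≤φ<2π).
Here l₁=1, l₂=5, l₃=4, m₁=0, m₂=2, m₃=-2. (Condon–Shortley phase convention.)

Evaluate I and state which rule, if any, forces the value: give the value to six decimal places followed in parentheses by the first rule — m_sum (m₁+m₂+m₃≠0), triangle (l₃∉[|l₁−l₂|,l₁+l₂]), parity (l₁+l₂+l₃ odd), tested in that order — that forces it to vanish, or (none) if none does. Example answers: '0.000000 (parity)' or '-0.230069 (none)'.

0.225034 (none)

Rules hold: Σm=0, L=10 even, 4≤4≤6.
N = 3·11·9 = 297
Δ = 2!·0!·8!/11! = 1/495
Racah Σ t=1..1: t=1:−1/576 = -1/576
⇒ 3j(1 5 4; 0 0 0)² = 5/99, sgn -1
Racah Σ t=1..1: t=1:−1/1440 = -1/1440
⇒ 3j(1 5 4; 0 2 -2)² = 7/165, sgn -1
4πI² = N·(3j₀)²·(3jₘ)² = 7/11
I = +1·√(0.636364/4π) = 0.22503380
No selection rule forces the value: the integral is nonzero (none).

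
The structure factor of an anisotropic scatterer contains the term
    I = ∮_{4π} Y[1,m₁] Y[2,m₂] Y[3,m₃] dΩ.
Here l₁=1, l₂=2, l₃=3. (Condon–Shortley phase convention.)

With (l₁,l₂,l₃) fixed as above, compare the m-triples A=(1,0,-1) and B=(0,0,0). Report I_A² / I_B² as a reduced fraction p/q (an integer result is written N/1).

l's match ⇒ only the (l;m) 3-j factors differ between A and B.
A: triangle coeff Δ(1,2,3) = 1/105; Σ_t [0,0]: t=0:+1/8 = 1/8; (3j)²=2/35 [(1 2 3; 1 0 -1)], sign=+1
B: triangle coeff Δ(1,2,3) = 1/105; Σ_t [0,0]: t=0:+1/4 = 1/4; (3j)²=3/35 [(1 2 3; 0 0 0)], sign=-1
I_A²/I_B² = (2/35)/(3/35) = 2/3

2/3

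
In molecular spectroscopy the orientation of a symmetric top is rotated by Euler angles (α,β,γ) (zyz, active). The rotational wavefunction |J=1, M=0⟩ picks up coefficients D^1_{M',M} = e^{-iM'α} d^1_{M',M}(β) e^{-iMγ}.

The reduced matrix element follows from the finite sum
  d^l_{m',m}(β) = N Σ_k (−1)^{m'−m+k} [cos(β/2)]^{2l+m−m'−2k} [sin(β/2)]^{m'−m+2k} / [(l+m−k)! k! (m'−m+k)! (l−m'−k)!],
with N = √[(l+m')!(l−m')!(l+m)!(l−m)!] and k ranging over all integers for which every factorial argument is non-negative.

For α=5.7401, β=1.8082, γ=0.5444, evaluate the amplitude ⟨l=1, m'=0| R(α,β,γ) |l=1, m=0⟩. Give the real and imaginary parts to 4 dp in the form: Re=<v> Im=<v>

Re=-0.2352 Im=0.0000

Split into d^1_{0,0}(β=1.8082) × two z-phases.
c=cos(1.808200/2)=0.618393, s=sin(1.808200/2)=0.785869; N=√[1·1·1·1]=1.000000
k: max(0,(0)−(0))=0 … min(1+(0),1−(0))=1
  k=0: (−1)^0·1.0000/(1)·0.6184^2·0.7859^0 = +0.382410
  k=1: (−1)^1·1.0000/(1)·0.6184^0·0.7859^2 = -0.617590
d^1_{0,0}(1.8082) = +0.382410 -0.617590 = -0.235180
D = (+1.000000+0.000000i)·(-0.235180)·(+1.000000+0.000000i) = -0.235180+0.000000i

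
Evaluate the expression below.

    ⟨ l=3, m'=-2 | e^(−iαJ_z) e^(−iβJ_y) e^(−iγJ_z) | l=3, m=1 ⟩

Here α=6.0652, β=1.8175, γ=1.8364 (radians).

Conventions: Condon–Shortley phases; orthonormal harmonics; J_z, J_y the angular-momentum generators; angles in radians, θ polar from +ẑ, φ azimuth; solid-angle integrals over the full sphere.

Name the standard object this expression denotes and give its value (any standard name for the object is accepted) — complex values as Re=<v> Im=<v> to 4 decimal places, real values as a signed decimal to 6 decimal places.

This is a Wigner D-matrix element — the rotation-matrix element ⟨l m'| R(α,β,γ) |l m⟩ in the angular-momentum basis.
First d^3_{-2,1}(β=1.8175), then the phase factors e^{-i(-2)α} and e^{-i(1)γ}:
c=cos(1.817500/2)=0.614732, s=sin(1.817500/2)=0.788736; N=√[1·120·24·2]=75.894664
k: max(0,(1)−(-2))=3 … min(3+(1),3−(-2))=4
  k=3: (−1)^0·75.8947/(12)·0.6147^3·0.7887^3 = +0.720913
  k=4: (−1)^1·75.8947/(24)·0.6147^1·0.7887^5 = -0.593395
d^3_{-2,1}(1.8175) = +0.720913 -0.593395 = +0.127517
D = (+0.906461-0.422290i)·(+0.127517)·(-0.262492-0.964934i) = -0.082302-0.097401i

Wigner D-matrix element, Re=-0.0823 Im=-0.0974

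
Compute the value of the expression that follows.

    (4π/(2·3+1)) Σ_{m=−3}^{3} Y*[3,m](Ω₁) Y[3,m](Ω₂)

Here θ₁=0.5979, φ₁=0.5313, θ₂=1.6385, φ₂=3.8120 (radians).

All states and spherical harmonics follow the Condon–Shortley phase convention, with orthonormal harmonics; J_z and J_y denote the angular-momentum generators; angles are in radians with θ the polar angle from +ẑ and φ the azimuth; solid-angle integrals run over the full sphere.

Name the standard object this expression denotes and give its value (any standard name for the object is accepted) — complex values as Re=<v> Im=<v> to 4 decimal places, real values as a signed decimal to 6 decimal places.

Legendre polynomial (addition theorem), +0.344805

This sum is the spherical-harmonic addition theorem: it equals the Legendre polynomial P_l(cos γ) of the angle γ between the two directions.
Expand P_3 via completeness: Σ_{m} conj(Y_{3,m}) at Ω₁ times Y_{3,m} at Ω₂ —
  m=-3: (-0.001719+0.074399i) × (+0.176653+0.374820i) = -0.028190+0.012498i  (running Σ = -0.028190+0.012498i)
  m=-2: (+0.130241+0.233828i) × (-0.015689+0.067011i) = -0.017712+0.005059i  (running Σ = -0.045902+0.017557i)
  m=-1: (+0.378881+0.222655i) × (+0.246872-0.195749i) = +0.137120-0.019198i  (running Σ = +0.091217-0.001641i)
  m=0: (+0.128209-0.000000i) × (+0.075161+0.000000i) = +0.009636+0.000000i  (running Σ = +0.100854-0.001641i)
  m=1: (-0.378881+0.222655i) × (-0.246872-0.195749i) = +0.137120+0.019198i  (running Σ = +0.237973+0.017557i)
  m=2: (+0.130241-0.233828i) × (-0.015689-0.067011i) = -0.017712-0.005059i  (running Σ = +0.220261+0.012498i)
  m=3: (+0.001719+0.074399i) × (-0.176653+0.374820i) = -0.028190-0.012498i  (running Σ = +0.192071+0.000000i)
Total Σ_m = +0.192071+0.000000i. Multiply by 1.795196: +0.344805+0.000000i. P_3(cos γ) = 0.344805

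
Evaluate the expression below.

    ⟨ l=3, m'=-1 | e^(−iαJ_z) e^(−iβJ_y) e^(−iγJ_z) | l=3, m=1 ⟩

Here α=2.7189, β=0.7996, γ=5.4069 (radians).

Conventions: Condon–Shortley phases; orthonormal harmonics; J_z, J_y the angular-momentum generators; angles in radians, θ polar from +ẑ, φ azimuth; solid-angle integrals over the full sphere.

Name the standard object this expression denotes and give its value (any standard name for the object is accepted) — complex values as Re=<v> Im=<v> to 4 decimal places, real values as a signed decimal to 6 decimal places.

Wigner D-matrix element, Re=-0.4513 Im=-0.2200

This is a Wigner D-matrix element — the rotation-matrix element ⟨l m'| R(α,β,γ) |l m⟩ in the angular-momentum basis.
Split into d^3_{-1,1}(β=0.7996) × two z-phases.
With c≡cos(β/2)=0.921139 and s≡sin(β/2)=0.389234, N=[2·24·24·2]^{1/2}=48.000000
Admissible k: 2..4 (factorial args all ≥0)
  k=2: (−1)^0·48.0000/(8)·0.9211^4·0.3892^2 = +0.654445
  k=3: (−1)^1·48.0000/(6)·0.9211^2·0.3892^4 = -0.155806
  k=4: (−1)^2·48.0000/(48)·0.9211^0·0.3892^6 = +0.003477
d^3_{-1,1}(0.7996) = +0.654445 -0.155806 +0.003477 = +0.502117
Attach z-rotation phases: D = e^{-i(-1)(2.7189)}·(+0.502117)·e^{-i(1)(5.4069)} = -0.451342-0.220027i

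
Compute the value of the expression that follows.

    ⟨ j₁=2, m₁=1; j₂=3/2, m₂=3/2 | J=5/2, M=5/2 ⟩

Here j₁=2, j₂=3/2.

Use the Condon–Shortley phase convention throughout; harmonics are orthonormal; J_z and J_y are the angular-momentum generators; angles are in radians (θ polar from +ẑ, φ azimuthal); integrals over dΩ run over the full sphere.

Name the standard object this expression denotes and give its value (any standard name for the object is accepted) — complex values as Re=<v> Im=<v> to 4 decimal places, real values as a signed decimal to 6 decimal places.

This is a Clebsch–Gordan (vector-coupling) coefficient.
j₁+j₂−J=1  J+j₁−j₂=3  J−j₁+j₂=2  j₁+j₂+J+1=7
(j₁±m₁, j₂±m₂, J±M) = (3,1,3,0,5,0)
P² = 432/7
sum k=1..1:
  [1] −1/12 = -1/12
S = -1/12
C² = P²·S² = 3/7 ; C = -0.654654

Clebsch–Gordan coefficient, −√(3/7) ≈ -0.654654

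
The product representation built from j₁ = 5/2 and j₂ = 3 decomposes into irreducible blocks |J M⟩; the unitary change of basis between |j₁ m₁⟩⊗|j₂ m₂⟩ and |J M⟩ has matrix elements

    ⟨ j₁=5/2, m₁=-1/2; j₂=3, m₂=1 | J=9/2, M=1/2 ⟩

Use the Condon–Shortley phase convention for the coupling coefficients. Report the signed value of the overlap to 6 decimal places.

-0.480500  (= −√(160/693))

j₁+j₂−J=1  J+j₁−j₂=4  J−j₁+j₂=5  j₁+j₂+J+1=11
(j₁±m₁, j₂±m₂, J±M) = (2,3,4,2,5,4)
P² = 92160/77
sum k=0..1:
  [0] +1/144 = 1/144
  [1] −1/48 = -1/48
S = -1/72
C² = P²·S² = 160/693 ; C = -0.480500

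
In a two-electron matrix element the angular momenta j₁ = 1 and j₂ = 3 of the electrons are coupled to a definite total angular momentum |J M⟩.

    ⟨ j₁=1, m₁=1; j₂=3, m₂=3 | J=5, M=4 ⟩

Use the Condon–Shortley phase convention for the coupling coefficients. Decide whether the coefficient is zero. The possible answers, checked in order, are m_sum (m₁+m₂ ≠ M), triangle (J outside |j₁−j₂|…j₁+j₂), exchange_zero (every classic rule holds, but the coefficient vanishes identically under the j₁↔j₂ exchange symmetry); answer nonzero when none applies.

triangle

m-sum: m₁+m₂ = 1+3 = 4, M = 4  ✓
triangle: need |j₁−j₂| ≤ J ≤ j₁+j₂, i.e. J ∈ [2, 4]; J = 5 is outside ✗ ⇒ coefficient is 0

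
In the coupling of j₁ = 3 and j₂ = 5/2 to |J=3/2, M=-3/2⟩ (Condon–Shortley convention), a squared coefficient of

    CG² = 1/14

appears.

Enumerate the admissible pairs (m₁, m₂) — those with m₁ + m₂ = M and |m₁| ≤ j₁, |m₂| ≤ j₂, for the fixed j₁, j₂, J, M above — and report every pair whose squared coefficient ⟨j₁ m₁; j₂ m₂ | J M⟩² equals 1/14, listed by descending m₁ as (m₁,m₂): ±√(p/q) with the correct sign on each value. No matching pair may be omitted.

(1,-5/2): +√(1/14)

Admissible pairs with m₁+m₂ = M = -3/2: (-3,3/2), (-2,1/2), (-1,-1/2), (0,-3/2), (1,-5/2)
  (m₁,m₂)=(1,-5/2): CG² = 1/14, CG = +√(1/14)   ← matches the target
  (m₁,m₂)=(0,-3/2): CG² = 6/35, CG = −√(6/35)
  (m₁,m₂)=(-1,-1/2): CG² = 9/35, CG = +√(9/35)
  (m₁,m₂)=(-2,1/2): CG² = 2/7, CG = −√(2/7)
  (m₁,m₂)=(-3,3/2): CG² = 3/14, CG = +√(3/14)
Pairs with CG² = 1/14: (1,-5/2): +√(1/14)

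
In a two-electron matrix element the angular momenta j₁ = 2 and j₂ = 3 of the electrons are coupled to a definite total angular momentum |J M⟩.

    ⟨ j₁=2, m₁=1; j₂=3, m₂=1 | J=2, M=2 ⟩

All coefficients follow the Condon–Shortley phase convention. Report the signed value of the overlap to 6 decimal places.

−√(3/14) ≈ -0.462910

triangle: 3!*1!*3!/8! = 36/40320
(j±m)!: 3!*1!*4!*2!*4!*0! = 6912
prefactor² = (2J+1)*Δ*N² = 216/7
  k=1: −1/(1!*2!*0!*3!*1!*0!) = -1/12
Σ = -1/12  ⇒  CG² = 216/7*(-1/12)² = 3/14
CG = −√(3/14) = -0.462910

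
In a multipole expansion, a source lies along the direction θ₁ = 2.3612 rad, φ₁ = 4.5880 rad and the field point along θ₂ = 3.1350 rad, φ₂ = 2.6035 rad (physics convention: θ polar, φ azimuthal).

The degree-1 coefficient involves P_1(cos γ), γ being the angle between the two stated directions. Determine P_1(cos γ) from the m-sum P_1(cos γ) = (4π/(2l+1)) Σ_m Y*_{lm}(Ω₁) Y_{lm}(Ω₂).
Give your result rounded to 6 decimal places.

0.708757

Term-by-term m-sum for l=1 (normalisation 4π/3 = 4.188790):
  m=-1: (-0.03016 - 0.24120j) × (-0.00196 - 0.00117j) = -0.00022 + 0.00051j  (running Σ = -0.00022 + 0.00051j)
  m=0: (-0.34722 + 0.00000j) × (-0.48859 + 0.00000j) = 0.16965 + 0.00000j  (running Σ = 0.16943 + 0.00051j)
  m=1: (0.03016 - 0.24120j) × (0.00196 - 0.00117j) = -0.00022 - 0.00051j  (running Σ = 0.16920 + 0.00000j)
Accumulated sum 0.16920 + 0.00000j; after 4π/(2l+1) scaling, 0.70876 + 0.00000j ⇒ P_1 = 0.708757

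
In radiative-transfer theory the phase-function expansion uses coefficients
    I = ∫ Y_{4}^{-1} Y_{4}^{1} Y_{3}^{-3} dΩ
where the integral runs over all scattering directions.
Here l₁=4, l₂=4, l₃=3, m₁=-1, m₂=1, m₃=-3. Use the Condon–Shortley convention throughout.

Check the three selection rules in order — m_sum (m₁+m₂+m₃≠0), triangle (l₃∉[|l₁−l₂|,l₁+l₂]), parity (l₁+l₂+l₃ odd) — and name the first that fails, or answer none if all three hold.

m_sum

Σmᵢ = -3  ✗
l₃∈[|l₁−l₂|,l₁+l₂]=[0,8], have l₃=3
Σlᵢ = 11 ⇒ odd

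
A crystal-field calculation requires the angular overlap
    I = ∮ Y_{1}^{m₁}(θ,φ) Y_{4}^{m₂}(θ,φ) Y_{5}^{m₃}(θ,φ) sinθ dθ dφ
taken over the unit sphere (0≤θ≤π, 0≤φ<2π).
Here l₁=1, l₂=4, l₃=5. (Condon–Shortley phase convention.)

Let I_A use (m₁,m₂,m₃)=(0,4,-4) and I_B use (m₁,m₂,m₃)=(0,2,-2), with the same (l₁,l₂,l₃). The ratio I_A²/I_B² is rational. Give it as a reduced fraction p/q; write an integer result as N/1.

Same 1,4,5: normalisation and zero-m 3j drop out of the ratio.
A: Δ: 0! 2! 8! / 11! → 1/495; sum: t=0:+1/40320 = 1/40320; 3j²(1 4 5; 0 4 -4) = Δ·Π!·Σ² = 1/55  (sign -1)
B: Δ: 0! 2! 8! / 11! → 1/495; sum: t=0:+1/1440 = 1/1440; 3j²(1 4 5; 0 2 -2) = Δ·Π!·Σ² = 7/165  (sign -1)
I_A²/I_B² = (1/55)/(7/165) = 3/7

3/7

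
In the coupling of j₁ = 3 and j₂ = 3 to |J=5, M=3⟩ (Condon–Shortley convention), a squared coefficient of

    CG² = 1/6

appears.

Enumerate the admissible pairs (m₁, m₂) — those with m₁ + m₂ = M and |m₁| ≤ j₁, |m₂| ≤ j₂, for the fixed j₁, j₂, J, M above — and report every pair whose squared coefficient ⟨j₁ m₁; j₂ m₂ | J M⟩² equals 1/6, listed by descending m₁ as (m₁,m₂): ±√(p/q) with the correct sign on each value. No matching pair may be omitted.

Admissible pairs with m₁+m₂ = M = 3: (0,3), (1,2), (2,1), (3,0)
  (m₁,m₂)=(3,0): CG² = 1/3, CG = +√(1/3)
  (m₁,m₂)=(2,1): CG² = 1/6, CG = +√(1/6)   ← matches the target
  (m₁,m₂)=(1,2): CG² = 1/6, CG = −√(1/6)   ← matches the target
  (m₁,m₂)=(0,3): CG² = 1/3, CG = −√(1/3)
Pairs with CG² = 1/6: (2,1): +√(1/6); (1,2): −√(1/6)

(2,1): +√(1/6); (1,2): −√(1/6)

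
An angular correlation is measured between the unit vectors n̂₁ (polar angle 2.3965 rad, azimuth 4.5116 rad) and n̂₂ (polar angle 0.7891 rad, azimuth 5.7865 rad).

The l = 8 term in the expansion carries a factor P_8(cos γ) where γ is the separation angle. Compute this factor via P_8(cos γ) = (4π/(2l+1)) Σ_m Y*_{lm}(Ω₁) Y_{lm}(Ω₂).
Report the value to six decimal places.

Term-by-term m-sum for l=8 (normalisation 4π/17 = 0.739198):
  [-8]  conj(Y_{8,-8})(Ω₁) = -0.00082 - 0.02301j ; Y_{8,-8}(Ω₂) = -0.02235 - 0.02453j ; Δ = -0.00055 + 0.00053j
  [-7]  conj(Y_{8,-7})(Ω₁) = -0.09848 - 0.01643j ; Y_{8,-7}(Ω₂) = -0.12440 - 0.04334j ; Δ = 0.01154 + 0.00631j
  [-6]  conj(Y_{8,-6})(Ω₁) = -0.09301 + 0.24262j ; Y_{8,-6}(Ω₂) = -0.30598 + 0.04984j ; Δ = 0.01636 - 0.07887j
  [-5]  conj(Y_{8,-5})(Ω₁) = 0.36880 + 0.23475j ; Y_{8,-5}(Ω₂) = -0.36269 + 0.28042j ; Δ = -0.19959 + 0.01828j
  [-4]  conj(Y_{8,-4})(Ω₁) = 0.29422 - 0.30486j ; Y_{8,-4}(Ω₂) = -0.14241 + 0.32241j ; Δ = 0.05639 + 0.13828j
  [-3]  conj(Y_{8,-3})(Ω₁) = -0.03817 - 0.05551j ; Y_{8,-3}(Ω₂) = -0.00528 - 0.06525j ; Δ = -0.00342 + 0.00278j
  [-2]  conj(Y_{8,-2})(Ω₁) = 0.32218 - 0.13682j ; Y_{8,-2}(Ω₂) = -0.20964 - 0.32178j ; Δ = -0.11157 - 0.07499j
  [-1]  conj(Y_{8,-1})(Ω₁) = -0.04923 - 0.24187j ; Y_{8,-1}(Ω₂) = -0.10435 - 0.05656j ; Δ = -0.00854 + 0.02802j
  [+0]  conj(Y_{8,0})(Ω₁) = 0.28207 + 0.00000j ; Y_{8,0}(Ω₂) = 0.35091 + 0.00000j ; Δ = 0.09898 + 0.00000j
  [+1]  conj(Y_{8,1})(Ω₁) = 0.04923 - 0.24187j ; Y_{8,1}(Ω₂) = 0.10435 - 0.05656j ; Δ = -0.00854 - 0.02802j
  [+2]  conj(Y_{8,2})(Ω₁) = 0.32218 + 0.13682j ; Y_{8,2}(Ω₂) = -0.20964 + 0.32178j ; Δ = -0.11157 + 0.07499j
  [+3]  conj(Y_{8,3})(Ω₁) = 0.03817 - 0.05551j ; Y_{8,3}(Ω₂) = 0.00528 - 0.06525j ; Δ = -0.00342 - 0.00278j
  [+4]  conj(Y_{8,4})(Ω₁) = 0.29422 + 0.30486j ; Y_{8,4}(Ω₂) = -0.14241 - 0.32241j ; Δ = 0.05639 - 0.13828j
  [+5]  conj(Y_{8,5})(Ω₁) = -0.36880 + 0.23475j ; Y_{8,5}(Ω₂) = 0.36269 + 0.28042j ; Δ = -0.19959 - 0.01828j
  [+6]  conj(Y_{8,6})(Ω₁) = -0.09301 - 0.24262j ; Y_{8,6}(Ω₂) = -0.30598 - 0.04984j ; Δ = 0.01636 + 0.07887j
  [+7]  conj(Y_{8,7})(Ω₁) = 0.09848 - 0.01643j ; Y_{8,7}(Ω₂) = 0.12440 - 0.04334j ; Δ = 0.01154 - 0.00631j
  [+8]  conj(Y_{8,8})(Ω₁) = -0.00082 + 0.02301j ; Y_{8,8}(Ω₂) = -0.02235 + 0.02453j ; Δ = -0.00055 - 0.00053j
Σ over m = -0.37977 + 0.00000j; ×(4π/17) → -0.28072 + 0.00000j. Real part: -0.280724

-0.280724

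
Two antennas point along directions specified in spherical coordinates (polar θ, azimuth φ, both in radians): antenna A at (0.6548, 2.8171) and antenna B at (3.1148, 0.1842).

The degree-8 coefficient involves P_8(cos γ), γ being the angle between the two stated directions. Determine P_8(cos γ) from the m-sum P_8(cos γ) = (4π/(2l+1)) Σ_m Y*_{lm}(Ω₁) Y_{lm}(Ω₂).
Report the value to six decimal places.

Summing Y*_{l m}(θ₁,φ₁)·Y_{l m}(θ₂,φ₂) over m ∈ [−8, 8]; prefactor 4π/(2·8+1) = 0.739198:
  [-8]  conj(Y_{8,-8})(Ω₁) = -0.00834 - 0.00506j ; Y_{8,-8}(Ω₂) = 0.00000 - 0.00000j ; Δ = -0.00000 + 0.00000j
  [-7]  conj(Y_{8,-7})(Ω₁) = 0.03276 + 0.03884j ; Y_{8,-7}(Ω₂) = -0.00000 + 0.00000j ; Δ = -0.00000 + 0.00000j
  [-6]  conj(Y_{8,-6})(Ω₁) = -0.05952 - 0.15069j ; Y_{8,-6}(Ω₂) = 0.00000 - 0.00000j ; Δ = -0.00000 - 0.00000j
  [-5]  conj(Y_{8,-5})(Ω₁) = 0.01796 + 0.34731j ; Y_{8,-5}(Ω₂) = -0.00000 + 0.00000j ; Δ = -0.00000 - 0.00000j
  [-4]  conj(Y_{8,-4})(Ω₁) = 0.13002 - 0.46467j ; Y_{8,-4}(Ω₂) = 0.00001 - 0.00000j ; Δ = -0.00000 - 0.00000j
  [-3]  conj(Y_{8,-3})(Ω₁) = -0.18295 + 0.26896j ; Y_{8,-3}(Ω₂) = -0.00023 + 0.00014j ; Δ = 0.00000 - 0.00009j
  [-2]  conj(Y_{8,-2})(Ω₁) = -0.11725 + 0.08895j ; Y_{8,-2}(Ω₂) = 0.00688 - 0.00266j ; Δ = -0.00057 + 0.00092j
  [-1]  conj(Y_{8,-1})(Ω₁) = 0.38623 - 0.12992j ; Y_{8,-1}(Ω₂) = -0.12915 + 0.02406j ; Δ = -0.04675 + 0.02607j
  [+0]  conj(Y_{8,0})(Ω₁) = 0.02002 + 0.00000j ; Y_{8,0}(Ω₂) = 1.14813 + 0.00000j ; Δ = 0.02298 + 0.00000j
  [+1]  conj(Y_{8,1})(Ω₁) = -0.38623 - 0.12992j ; Y_{8,1}(Ω₂) = 0.12915 + 0.02406j ; Δ = -0.04675 - 0.02607j
  [+2]  conj(Y_{8,2})(Ω₁) = -0.11725 - 0.08895j ; Y_{8,2}(Ω₂) = 0.00688 + 0.00266j ; Δ = -0.00057 - 0.00092j
  [+3]  conj(Y_{8,3})(Ω₁) = 0.18295 + 0.26896j ; Y_{8,3}(Ω₂) = 0.00023 + 0.00014j ; Δ = 0.00000 + 0.00009j
  [+4]  conj(Y_{8,4})(Ω₁) = 0.13002 + 0.46467j ; Y_{8,4}(Ω₂) = 0.00001 + 0.00000j ; Δ = -0.00000 + 0.00000j
  [+5]  conj(Y_{8,5})(Ω₁) = -0.01796 + 0.34731j ; Y_{8,5}(Ω₂) = 0.00000 + 0.00000j ; Δ = -0.00000 + 0.00000j
  [+6]  conj(Y_{8,6})(Ω₁) = -0.05952 + 0.15069j ; Y_{8,6}(Ω₂) = 0.00000 + 0.00000j ; Δ = -0.00000 + 0.00000j
  [+7]  conj(Y_{8,7})(Ω₁) = -0.03276 + 0.03884j ; Y_{8,7}(Ω₂) = 0.00000 + 0.00000j ; Δ = -0.00000 - 0.00000j
  [+8]  conj(Y_{8,8})(Ω₁) = -0.00834 + 0.00506j ; Y_{8,8}(Ω₂) = 0.00000 + 0.00000j ; Δ = -0.00000 - 0.00000j
Total Σ_m = -0.07166 + 0.00000j. Multiply by 0.739198: -0.05297 + 0.00000j. P_8(cos γ) = -0.052970

-0.052970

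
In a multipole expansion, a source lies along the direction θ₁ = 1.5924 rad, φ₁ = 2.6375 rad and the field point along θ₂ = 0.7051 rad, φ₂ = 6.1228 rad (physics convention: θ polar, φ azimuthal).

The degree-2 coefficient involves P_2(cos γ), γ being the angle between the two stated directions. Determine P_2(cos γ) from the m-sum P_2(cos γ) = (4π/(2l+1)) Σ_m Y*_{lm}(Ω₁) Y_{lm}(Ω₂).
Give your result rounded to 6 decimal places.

Addition theorem: P_2(cos γ) = (4π/5) Σ_m Y*_{lm}(Ω₁) Y_{lm}(Ω₂), m = −2…2:
  m=-2: Y*=0.20594 - 0.32658j  Y=0.15398 + 0.05116j  product 0.04842 - 0.03975j
  m=-1: Y*=0.01461 - 0.00806j  Y=0.37641 + 0.06089j  product 0.00599 - 0.00214j
  m=+0: Y*=-0.31495 + 0.00000j  Y=0.23335 + 0.00000j  product -0.07349 + 0.00000j
  m=+1: Y*=-0.01461 - 0.00806j  Y=-0.37641 + 0.06089j  product 0.00599 + 0.00214j
  m=+2: Y*=0.20594 + 0.32658j  Y=0.15398 - 0.05116j  product 0.04842 + 0.03975j
Accumulated sum 0.03532 + 0.00000j; after 4π/(2l+1) scaling, 0.08878 + 0.00000j ⇒ P_2 = 0.088775

0.088775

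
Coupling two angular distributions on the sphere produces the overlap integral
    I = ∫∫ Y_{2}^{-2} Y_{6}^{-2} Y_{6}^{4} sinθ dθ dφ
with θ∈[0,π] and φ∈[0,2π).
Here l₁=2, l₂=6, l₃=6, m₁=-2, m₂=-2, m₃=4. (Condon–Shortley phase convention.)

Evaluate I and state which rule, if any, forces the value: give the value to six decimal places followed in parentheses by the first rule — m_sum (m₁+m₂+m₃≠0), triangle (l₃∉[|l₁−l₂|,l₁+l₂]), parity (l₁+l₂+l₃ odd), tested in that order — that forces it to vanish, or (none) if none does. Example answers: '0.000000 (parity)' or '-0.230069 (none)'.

-0.153870 (none)

Checks pass: Σm=0; 14 even; l₃=6∈[4,8].
(2·2+1)(2·6+1)(2·6+1) = 845
Δ: 2! 2! 10! / 15! → 1/90090
sum: t=0:+1/69120 t=1:−1/14400 t=2:+1/69120 = -7/172800
3j²(2 6 6; 0 0 0) = Δ·Π!·Σ² = 14/715  (sign -1)
sum: t=2:+1/322560 = 1/322560
3j²(2 6 6; -2 -2 4) = Δ·Π!·Σ² = 18/1001  (sign +1)
combine: 4πI² = 845·14/715·18/1001 = 36/121
take √, sign -1: I = -0.15386989
No selection rule forces the value: the integral is nonzero (none).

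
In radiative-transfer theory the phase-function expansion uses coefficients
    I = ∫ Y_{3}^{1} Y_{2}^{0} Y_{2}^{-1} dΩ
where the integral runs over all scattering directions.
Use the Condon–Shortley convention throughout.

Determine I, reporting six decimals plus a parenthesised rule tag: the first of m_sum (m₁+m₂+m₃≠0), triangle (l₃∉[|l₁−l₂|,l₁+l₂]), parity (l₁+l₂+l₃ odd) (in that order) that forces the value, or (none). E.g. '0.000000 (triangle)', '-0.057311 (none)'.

Σlᵢ=7 odd — θ-integrand is odd under cosθ→−cosθ; I=0

0.000000 (parity)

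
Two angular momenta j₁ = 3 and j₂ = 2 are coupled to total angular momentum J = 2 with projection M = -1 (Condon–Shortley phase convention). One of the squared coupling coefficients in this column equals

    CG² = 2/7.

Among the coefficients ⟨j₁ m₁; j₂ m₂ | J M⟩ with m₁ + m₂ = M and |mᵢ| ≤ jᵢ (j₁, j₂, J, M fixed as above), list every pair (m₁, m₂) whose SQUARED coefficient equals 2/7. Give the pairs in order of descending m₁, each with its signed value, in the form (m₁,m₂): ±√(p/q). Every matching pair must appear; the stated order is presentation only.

Admissible pairs with m₁+m₂ = M = -1: (-3,2), (-2,1), (-1,0), (0,-1), (1,-2)
  (m₁,m₂)=(1,-2): CG² = 3/14, CG = +√(3/14)
  (m₁,m₂)=(0,-1): CG² = 2/7, CG = −√(2/7)   ← matches the target
  (m₁,m₂)=(-1,0): CG² = 1/7, CG = +√(1/7)
  (m₁,m₂)=(-2,1): CG² = 0/1, CG = 0
  (m₁,m₂)=(-3,2): CG² = 5/14, CG = −√(5/14)
Pairs with CG² = 2/7: (0,-1): −√(2/7)

(0,-1): −√(2/7)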